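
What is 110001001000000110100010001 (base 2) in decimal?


110001001000000110100010001 in decimal = 103025937

103025937


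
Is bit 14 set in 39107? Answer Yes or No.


0b1001100011000011, bit 14 = 0. No

No


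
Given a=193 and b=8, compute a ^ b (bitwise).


193 ^ 8 = 201

201


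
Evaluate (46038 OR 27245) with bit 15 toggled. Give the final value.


Step 1: 46038 | 27245 = 64511
Step 2: 64511 ^ (1 << 15) = 64511 ^ 32768 = 31743

31743


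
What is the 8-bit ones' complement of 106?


106 ^ 255 = 149

149


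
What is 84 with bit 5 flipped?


84 ^ (1 << 5) = 84 ^ 32 = 116

116


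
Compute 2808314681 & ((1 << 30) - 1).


2808314681 & 1073741823 = 660831033

660831033


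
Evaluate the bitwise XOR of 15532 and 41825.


0b11110010101100 ^ 0b1010001101100001 = 0b1001111111001101 = 40909

40909


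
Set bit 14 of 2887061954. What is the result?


2887061954 | (1 << 14) = 2887061954 | 16384 = 2887078338

2887078338


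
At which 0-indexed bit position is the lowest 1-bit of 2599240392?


0b10011010111011010100001011001000. Lowest set bit at position 3

3


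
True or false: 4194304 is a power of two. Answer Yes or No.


0b10000000000000000000000. Only one bit set => Yes

Yes


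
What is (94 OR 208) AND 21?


Step 1: 94 | 208 = 222
Step 2: 222 & 21 = 20

20


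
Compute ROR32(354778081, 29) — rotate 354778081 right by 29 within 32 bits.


Rotate 0b10101001001010111101111100001 right by 29 (32-bit) = 0b10101001001010111101111100001000 = 2838224648

2838224648


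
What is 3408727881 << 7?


0b11001011001011010000111101001001 << 7 = 0b110010110010110100001111010010010000000 = 436317168768

436317168768


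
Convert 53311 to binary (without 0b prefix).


53311 = 1101000000111111 in binary

1101000000111111


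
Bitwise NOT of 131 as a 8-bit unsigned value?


~0b10000011 = 0b1111100 = 124 (8-bit unsigned)

124


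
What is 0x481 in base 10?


481 hex = 1153 decimal

1153


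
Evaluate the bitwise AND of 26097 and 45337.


0b110010111110001 & 0b1011000100011001 = 0b10000100010001 = 8465

8465


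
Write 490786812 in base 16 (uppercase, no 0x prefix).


490786812 = 1D40CFFC hex

1D40CFFC


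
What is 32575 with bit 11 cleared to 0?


32575 & ~(1 << 11) = 30527

30527


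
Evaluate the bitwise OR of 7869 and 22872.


0b1111010111101 | 0b101100101011000 = 0b101111111111101 = 24573

24573


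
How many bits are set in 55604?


0b1101100100110100 has 8 set bits

8


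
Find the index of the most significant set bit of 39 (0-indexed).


0b100111. Highest set bit at position 5

5


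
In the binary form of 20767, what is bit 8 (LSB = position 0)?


0b101000100011111, position 8 = 1

1


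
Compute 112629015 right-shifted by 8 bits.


0b110101101101001010100010111 >> 8 = 0b1101011011010010101 = 439957

439957


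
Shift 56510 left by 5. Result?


0b1101110010111110 << 5 = 0b110111001011111000000 = 1808320

1808320


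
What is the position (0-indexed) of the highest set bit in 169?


0b10101001. Highest set bit at position 7

7


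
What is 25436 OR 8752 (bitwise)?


0b110001101011100 | 0b10001000110000 = 0b110001101111100 = 25468

25468


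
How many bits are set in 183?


0b10110111 has 6 set bits

6


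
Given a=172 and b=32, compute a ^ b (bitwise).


172 ^ 32 = 140

140


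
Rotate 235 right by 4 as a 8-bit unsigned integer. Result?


Rotate 0b11101011 right by 4 (8-bit) = 0b10111110 = 190

190


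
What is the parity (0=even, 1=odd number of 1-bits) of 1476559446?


0b1011000000000101000001001010110 has 10 ones => parity 0

0


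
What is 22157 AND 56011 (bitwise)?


0b101011010001101 & 0b1101101011001011 = 0b101001010001001 = 21129

21129


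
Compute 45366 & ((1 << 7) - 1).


45366 & 127 = 54

54


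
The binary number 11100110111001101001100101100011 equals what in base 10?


11100110111001101001100101100011 in decimal = 3873872227

3873872227


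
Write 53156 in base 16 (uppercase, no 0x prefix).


53156 = CFA4 hex

CFA4


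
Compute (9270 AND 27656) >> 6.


Step 1: 9270 & 27656 = 9216
Step 2: 9216 >> 6 = 144

144


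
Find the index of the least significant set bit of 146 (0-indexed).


0b10010010. Lowest set bit at position 1

1


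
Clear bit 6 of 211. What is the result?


211 & ~(1 << 6) = 147

147


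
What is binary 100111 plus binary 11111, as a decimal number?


100111 + 11111 = 1000110 = 70

70


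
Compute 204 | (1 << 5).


204 | (1 << 5) = 204 | 32 = 236

236


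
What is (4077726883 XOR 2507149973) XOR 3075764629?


Step 1: 4077726883 ^ 2507149973 = 1719483958
Step 2: 1719483958 ^ 3075764629 = 3509145507

3509145507


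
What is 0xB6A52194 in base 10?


B6A52194 hex = 3064275348 decimal

3064275348


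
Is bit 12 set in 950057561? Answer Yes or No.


0b111000101000001011101001011001, bit 12 = 1. Yes

Yes


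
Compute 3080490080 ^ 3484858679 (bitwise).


0b10110111100111001000110001100000 ^ 0b11001111101101101011100100110111 = 0b1111000001010100011010101010111 = 2016032087

2016032087


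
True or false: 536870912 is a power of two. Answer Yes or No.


0b100000000000000000000000000000. Only one bit set => Yes

Yes


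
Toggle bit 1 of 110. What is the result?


110 ^ (1 << 1) = 110 ^ 2 = 108

108


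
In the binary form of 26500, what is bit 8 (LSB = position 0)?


0b110011110000100, position 8 = 1

1


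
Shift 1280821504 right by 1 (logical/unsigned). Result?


0b1001100010101111100100100000000 >> 1 = 0b100110001010111110010010000000 = 640410752

640410752


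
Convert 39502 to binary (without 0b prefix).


39502 = 1001101001001110 in binary

1001101001001110


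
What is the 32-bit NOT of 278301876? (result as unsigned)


~0b10000100101101000110010110100 = 0b11101111011010010111001101001011 = 4016665419 (32-bit unsigned)

4016665419


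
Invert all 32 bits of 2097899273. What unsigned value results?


2097899273 ^ 4294967295 = 2197068022

2197068022


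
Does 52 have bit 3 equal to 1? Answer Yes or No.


0b110100, bit 3 = 0. No

No


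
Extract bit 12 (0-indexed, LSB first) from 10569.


0b10100101001001, position 12 = 0

0


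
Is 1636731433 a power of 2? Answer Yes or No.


0b1100001100011101000101000101001. Multiple bits set => No

No


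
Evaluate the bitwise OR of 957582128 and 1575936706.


0b111001000100111000101100110000 | 0b1011101111011101110001011000010 = 0b1111101111111111110101111110010 = 2113924082

2113924082


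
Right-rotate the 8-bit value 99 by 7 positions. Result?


Rotate 0b1100011 right by 7 (8-bit) = 0b11000110 = 198

198


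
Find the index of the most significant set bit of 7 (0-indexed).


0b111. Highest set bit at position 2

2


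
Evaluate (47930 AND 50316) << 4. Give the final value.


Step 1: 47930 & 50316 = 32776
Step 2: 32776 << 4 = 524416

524416


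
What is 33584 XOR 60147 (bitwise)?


0b1000001100110000 ^ 0b1110101011110011 = 0b110100111000011 = 27075

27075


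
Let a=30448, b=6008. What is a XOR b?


30448 ^ 6008 = 24968

24968


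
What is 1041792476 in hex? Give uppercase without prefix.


1041792476 = 3E187DDC hex

3E187DDC


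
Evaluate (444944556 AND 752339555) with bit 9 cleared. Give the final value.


Step 1: 444944556 & 752339555 = 142950432
Step 2: 142950432 & ~(1 << 9) = 142950432

142950432


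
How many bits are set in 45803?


0b1011001011101011 has 10 set bits

10


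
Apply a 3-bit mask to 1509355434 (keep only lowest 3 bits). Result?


1509355434 & 7 = 2

2


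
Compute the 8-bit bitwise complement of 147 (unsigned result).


~0b10010011 = 0b1101100 = 108 (8-bit unsigned)

108


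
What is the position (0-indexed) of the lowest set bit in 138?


0b10001010. Lowest set bit at position 1

1


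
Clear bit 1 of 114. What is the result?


114 & ~(1 << 1) = 112

112


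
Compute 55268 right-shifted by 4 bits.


0b1101011111100100 >> 4 = 0b110101111110 = 3454

3454


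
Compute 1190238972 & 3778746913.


0b1000110111100011001101011111100 & 0b11100001001110110001101000100001 = 0b1000000001100010001101000100000 = 1076959776

1076959776


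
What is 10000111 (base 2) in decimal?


10000111 in decimal = 135

135


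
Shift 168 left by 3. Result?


0b10101000 << 3 = 0b10101000000 = 1344

1344


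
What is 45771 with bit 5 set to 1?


45771 | (1 << 5) = 45771 | 32 = 45803

45803


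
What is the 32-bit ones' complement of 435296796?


435296796 ^ 4294967295 = 3859670499

3859670499


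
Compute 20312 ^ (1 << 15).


20312 ^ (1 << 15) = 20312 ^ 32768 = 53080

53080


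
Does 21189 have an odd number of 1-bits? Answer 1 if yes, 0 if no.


0b101001011000101 has 7 ones => parity 1

1


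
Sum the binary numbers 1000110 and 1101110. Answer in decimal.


1000110 + 1101110 = 10110100 = 180

180


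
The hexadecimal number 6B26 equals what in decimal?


6B26 hex = 27430 decimal

27430


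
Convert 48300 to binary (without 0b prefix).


48300 = 1011110010101100 in binary

1011110010101100


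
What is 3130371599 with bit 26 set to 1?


3130371599 | (1 << 26) = 3130371599 | 67108864 = 3197480463

3197480463


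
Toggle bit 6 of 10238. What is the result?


10238 ^ (1 << 6) = 10238 ^ 64 = 10174

10174


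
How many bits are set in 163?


0b10100011 has 4 set bits

4


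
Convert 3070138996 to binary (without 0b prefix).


3070138996 = 10110110111111101001101001110100 in binary

10110110111111101001101001110100


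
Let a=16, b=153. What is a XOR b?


16 ^ 153 = 137

137


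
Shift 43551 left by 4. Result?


0b1010101000011111 << 4 = 0b10101010000111110000 = 696816

696816


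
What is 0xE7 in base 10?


E7 hex = 231 decimal

231


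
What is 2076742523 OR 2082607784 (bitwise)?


0b1111011110010001001001101111011 | 0b1111100001000100001001010101000 = 0b1111111111010101001001111111011 = 2146079739

2146079739


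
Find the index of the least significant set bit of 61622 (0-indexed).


0b1111000010110110. Lowest set bit at position 1

1


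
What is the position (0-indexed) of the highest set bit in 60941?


0b1110111000001101. Highest set bit at position 15

15


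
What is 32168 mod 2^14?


32168 & 16383 = 15784

15784


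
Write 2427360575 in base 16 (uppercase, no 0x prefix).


2427360575 = 90AE953F hex

90AE953F


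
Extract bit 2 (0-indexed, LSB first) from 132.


0b10000100, position 2 = 1

1


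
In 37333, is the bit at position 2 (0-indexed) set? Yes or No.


0b1001000111010101, bit 2 = 1. Yes

Yes


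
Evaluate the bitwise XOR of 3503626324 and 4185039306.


0b11010000110101010001100001010100 ^ 0b11111001011100101010000111001010 = 0b101001101001111011100110011110 = 698857886

698857886


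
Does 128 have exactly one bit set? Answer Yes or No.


0b10000000. Only one bit set => Yes

Yes


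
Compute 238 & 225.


0b11101110 & 0b11100001 = 0b11100000 = 224

224


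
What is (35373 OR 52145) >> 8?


Step 1: 35373 | 52145 = 52157
Step 2: 52157 >> 8 = 203

203


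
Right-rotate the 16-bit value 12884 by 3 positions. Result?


Rotate 0b11001001010100 right by 3 (16-bit) = 0b1000011001001010 = 34378

34378


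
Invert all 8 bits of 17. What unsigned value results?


17 ^ 255 = 238

238


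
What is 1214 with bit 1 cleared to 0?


1214 & ~(1 << 1) = 1212

1212


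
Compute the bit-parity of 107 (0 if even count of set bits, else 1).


0b1101011 has 5 ones => parity 1

1


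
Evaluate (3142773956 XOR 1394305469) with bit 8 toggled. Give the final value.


Step 1: 3142773956 ^ 1394305469 = 3897132409
Step 2: 3897132409 ^ (1 << 8) = 3897132409 ^ 256 = 3897132153

3897132153


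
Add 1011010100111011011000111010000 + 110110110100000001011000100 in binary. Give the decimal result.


1011010100111011011000111010000 + 110110110100000001011000100 = 1100001011101111011010010010100 = 1635234964

1635234964


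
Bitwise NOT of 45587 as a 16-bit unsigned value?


~0b1011001000010011 = 0b100110111101100 = 19948 (16-bit unsigned)

19948


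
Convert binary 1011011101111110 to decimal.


1011011101111110 in decimal = 46974

46974


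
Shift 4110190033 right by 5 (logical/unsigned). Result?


0b11110100111111001000010111010001 >> 5 = 0b111101001111110010000101110 = 128443438

128443438


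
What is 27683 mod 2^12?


27683 & 4095 = 3107

3107


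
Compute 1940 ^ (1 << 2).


1940 ^ (1 << 2) = 1940 ^ 4 = 1936

1936


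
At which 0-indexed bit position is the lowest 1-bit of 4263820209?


0b11111110001001001011101110110001. Lowest set bit at position 0

0


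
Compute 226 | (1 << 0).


226 | (1 << 0) = 226 | 1 = 227

227


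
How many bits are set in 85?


0b1010101 has 4 set bits

4


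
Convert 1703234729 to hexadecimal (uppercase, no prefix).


1703234729 = 65854CA9 hex

65854CA9


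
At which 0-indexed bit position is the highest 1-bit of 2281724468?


0b10001000000000000101101000110100. Highest set bit at position 31

31


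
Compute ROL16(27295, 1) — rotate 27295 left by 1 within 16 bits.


Rotate 0b110101010011111 left by 1 (16-bit) = 0b1101010100111110 = 54590

54590


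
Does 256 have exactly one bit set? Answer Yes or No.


0b100000000. Only one bit set => Yes

Yes


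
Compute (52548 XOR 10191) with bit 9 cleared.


Step 1: 52548 ^ 10191 = 60043
Step 2: 60043 & ~(1 << 9) = 59531

59531


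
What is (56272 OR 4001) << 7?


Step 1: 56272 | 4001 = 57329
Step 2: 57329 << 7 = 7338112

7338112


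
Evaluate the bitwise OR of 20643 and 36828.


0b101000010100011 | 0b1000111111011100 = 0b1101111111111111 = 57343

57343


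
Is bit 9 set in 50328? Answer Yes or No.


0b1100010010011000, bit 9 = 0. No

No


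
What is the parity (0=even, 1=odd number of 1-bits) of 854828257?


0b110010111100111010010011100001 has 16 ones => parity 0

0


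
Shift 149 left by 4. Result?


0b10010101 << 4 = 0b100101010000 = 2384

2384


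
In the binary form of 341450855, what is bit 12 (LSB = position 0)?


0b10100010110100010000001100111, position 12 = 0

0


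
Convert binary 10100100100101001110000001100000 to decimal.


10100100100101001110000001100000 in decimal = 2761220192

2761220192


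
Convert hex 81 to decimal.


81 hex = 129 decimal

129


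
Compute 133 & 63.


0b10000101 & 0b111111 = 0b101 = 5

5


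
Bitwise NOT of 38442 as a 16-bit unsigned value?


~0b1001011000101010 = 0b110100111010101 = 27093 (16-bit unsigned)

27093


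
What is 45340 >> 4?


0b1011000100011100 >> 4 = 0b101100010001 = 2833

2833


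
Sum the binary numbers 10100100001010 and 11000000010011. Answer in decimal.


10100100001010 + 11000000010011 = 101100100011101 = 22813

22813


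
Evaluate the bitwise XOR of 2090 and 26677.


0b100000101010 ^ 0b110100000110101 = 0b110000000011111 = 24607

24607


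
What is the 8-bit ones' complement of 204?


204 ^ 255 = 51

51


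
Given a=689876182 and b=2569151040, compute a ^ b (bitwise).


689876182 ^ 2569151040 = 2956758678

2956758678


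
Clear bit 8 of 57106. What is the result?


57106 & ~(1 << 8) = 56850

56850


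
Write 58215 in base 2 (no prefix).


58215 = 1110001101100111 in binary

1110001101100111


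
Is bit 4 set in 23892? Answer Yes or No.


0b101110101010100, bit 4 = 1. Yes

Yes


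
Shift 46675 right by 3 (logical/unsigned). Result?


0b1011011001010011 >> 3 = 0b1011011001010 = 5834

5834


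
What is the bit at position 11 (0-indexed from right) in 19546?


0b100110001011010, position 11 = 1

1


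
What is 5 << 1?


0b101 << 1 = 0b1010 = 10

10


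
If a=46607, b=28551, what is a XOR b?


46607 ^ 28551 = 55688

55688


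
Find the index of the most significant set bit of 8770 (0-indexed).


0b10001001000010. Highest set bit at position 13

13


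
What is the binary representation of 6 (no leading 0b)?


6 = 110 in binary

110


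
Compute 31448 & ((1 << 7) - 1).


31448 & 127 = 88

88


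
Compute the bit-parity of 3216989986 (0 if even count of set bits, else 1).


0b10111111101111110101111100100010 has 22 ones => parity 0

0


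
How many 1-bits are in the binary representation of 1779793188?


0b1101010000101010111110100100100 has 15 set bits

15


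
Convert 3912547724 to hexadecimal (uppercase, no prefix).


3912547724 = E934BD8C hex

E934BD8C


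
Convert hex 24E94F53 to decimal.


24E94F53 hex = 619269971 decimal

619269971


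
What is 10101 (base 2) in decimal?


10101 in decimal = 21

21


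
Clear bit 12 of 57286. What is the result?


57286 & ~(1 << 12) = 53190

53190


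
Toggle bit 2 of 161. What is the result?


161 ^ (1 << 2) = 161 ^ 4 = 165

165


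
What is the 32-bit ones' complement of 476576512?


476576512 ^ 4294967295 = 3818390783

3818390783


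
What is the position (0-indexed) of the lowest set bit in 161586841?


0b1001101000011001111010011001. Lowest set bit at position 0

0


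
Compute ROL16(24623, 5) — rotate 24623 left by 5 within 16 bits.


Rotate 0b110000000101111 left by 5 (16-bit) = 0b10111101100 = 1516

1516


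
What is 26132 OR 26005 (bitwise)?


0b110011000010100 | 0b110010110010101 = 0b110011110010101 = 26517

26517


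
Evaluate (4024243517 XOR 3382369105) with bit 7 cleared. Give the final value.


Step 1: 4024243517 ^ 3382369105 = 642240108
Step 2: 642240108 & ~(1 << 7) = 642240108

642240108


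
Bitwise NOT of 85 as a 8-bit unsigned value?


~0b1010101 = 0b10101010 = 170 (8-bit unsigned)

170


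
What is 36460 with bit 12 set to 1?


36460 | (1 << 12) = 36460 | 4096 = 40556

40556


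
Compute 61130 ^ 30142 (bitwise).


0b1110111011001010 ^ 0b111010110111110 = 0b1001101101110100 = 39796

39796


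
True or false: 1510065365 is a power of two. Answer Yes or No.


0b1011010000000011100010011010101. Multiple bits set => No

No


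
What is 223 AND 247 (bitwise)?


0b11011111 & 0b11110111 = 0b11010111 = 215

215


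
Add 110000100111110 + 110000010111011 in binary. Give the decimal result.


110000100111110 + 110000010111011 = 1100000111111001 = 49657

49657


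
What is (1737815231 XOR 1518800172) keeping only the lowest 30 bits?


Step 1: 1737815231 ^ 1518800172 = 1024719251
Step 2: 1024719251 & 1073741823 = 1024719251

1024719251


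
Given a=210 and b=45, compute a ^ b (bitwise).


210 ^ 45 = 255

255


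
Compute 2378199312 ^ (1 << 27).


2378199312 ^ (1 << 27) = 2378199312 ^ 134217728 = 2243981584

2243981584


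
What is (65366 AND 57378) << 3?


Step 1: 65366 & 57378 = 57346
Step 2: 57346 << 3 = 458768

458768


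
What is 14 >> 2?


0b1110 >> 2 = 0b11 = 3

3


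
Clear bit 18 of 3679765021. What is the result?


3679765021 & ~(1 << 18) = 3679502877

3679502877


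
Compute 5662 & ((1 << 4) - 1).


5662 & 15 = 14

14


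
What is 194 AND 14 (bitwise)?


0b11000010 & 0b1110 = 0b10 = 2

2


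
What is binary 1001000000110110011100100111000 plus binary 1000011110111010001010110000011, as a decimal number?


1001000000110110011100100111000 + 1000011110111010001010110000011 = 10001011111110000100111010111011 = 2348306107

2348306107


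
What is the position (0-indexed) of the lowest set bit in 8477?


0b10000100011101. Lowest set bit at position 0

0


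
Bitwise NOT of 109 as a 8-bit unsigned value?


~0b1101101 = 0b10010010 = 146 (8-bit unsigned)

146


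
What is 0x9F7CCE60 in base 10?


9F7CCE60 hex = 2675756640 decimal

2675756640


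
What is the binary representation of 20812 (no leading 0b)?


20812 = 101000101001100 in binary

101000101001100


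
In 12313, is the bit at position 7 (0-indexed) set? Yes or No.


0b11000000011001, bit 7 = 0. No

No


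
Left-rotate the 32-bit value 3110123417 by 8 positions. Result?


Rotate 0b10111001011000001011011110011001 left by 8 (32-bit) = 0b1100000101101111001100110111001 = 1622645177

1622645177


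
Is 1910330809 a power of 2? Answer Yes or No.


0b1110001110111010101010110111001. Multiple bits set => No

No


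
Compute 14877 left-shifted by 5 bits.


0b11101000011101 << 5 = 0b1110100001110100000 = 476064

476064


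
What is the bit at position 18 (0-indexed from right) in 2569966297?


0b10011001001011101001001011011001, position 18 = 1

1


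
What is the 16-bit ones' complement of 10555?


10555 ^ 65535 = 54980

54980


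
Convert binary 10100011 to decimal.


10100011 in decimal = 163

163


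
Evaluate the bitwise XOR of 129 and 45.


0b10000001 ^ 0b101101 = 0b10101100 = 172

172


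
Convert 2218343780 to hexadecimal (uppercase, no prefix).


2218343780 = 84393D64 hex

84393D64


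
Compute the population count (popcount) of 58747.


0b1110010101111011 has 11 set bits

11


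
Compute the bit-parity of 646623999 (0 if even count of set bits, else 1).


0b100110100010101011001011111111 has 18 ones => parity 0

0


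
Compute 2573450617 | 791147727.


0b10011001011000111011110101111001 | 0b101111001001111111010011001111 = 0b10111111011001111111110111111111 = 3211263487

3211263487


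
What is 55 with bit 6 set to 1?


55 | (1 << 6) = 55 | 64 = 119

119


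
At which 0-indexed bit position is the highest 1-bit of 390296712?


0b10111010000110111010010001000. Highest set bit at position 28

28


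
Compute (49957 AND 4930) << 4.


Step 1: 49957 & 4930 = 768
Step 2: 768 << 4 = 12288

12288


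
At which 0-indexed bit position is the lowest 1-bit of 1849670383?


0b1101110001111111011101011101111. Lowest set bit at position 0

0


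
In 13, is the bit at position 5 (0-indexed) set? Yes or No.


0b1101, bit 5 = 0. No

No


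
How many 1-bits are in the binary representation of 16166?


0b11111100100110 has 9 set bits

9


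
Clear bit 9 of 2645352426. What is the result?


2645352426 & ~(1 << 9) = 2645351914

2645351914


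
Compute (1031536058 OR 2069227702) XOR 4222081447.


Step 1: 1031536058 | 2069227702 = 2139094462
Step 2: 2139094462 ^ 4222081447 = 2228757529

2228757529


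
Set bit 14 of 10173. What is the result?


10173 | (1 << 14) = 10173 | 16384 = 26557

26557


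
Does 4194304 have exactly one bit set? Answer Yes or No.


0b10000000000000000000000. Only one bit set => Yes

Yes


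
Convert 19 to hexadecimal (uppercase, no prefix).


19 = 13 hex

13


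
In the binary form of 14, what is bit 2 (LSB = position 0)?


0b1110, position 2 = 1

1


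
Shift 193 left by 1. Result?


0b11000001 << 1 = 0b110000010 = 386

386


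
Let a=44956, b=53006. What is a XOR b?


44956 ^ 53006 = 24722

24722


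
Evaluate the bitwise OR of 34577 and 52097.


0b1000011100010001 | 0b1100101110000001 = 0b1100111110010001 = 53137

53137


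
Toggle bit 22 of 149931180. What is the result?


149931180 ^ (1 << 22) = 149931180 ^ 4194304 = 145736876

145736876


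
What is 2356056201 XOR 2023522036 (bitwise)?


0b10001100011011101001000010001001 ^ 0b1111000100111000111111011110100 = 0b11110100111100101110111001111101 = 4109561469

4109561469


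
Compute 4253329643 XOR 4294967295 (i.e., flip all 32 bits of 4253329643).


4253329643 ^ 4294967295 = 41637652

41637652


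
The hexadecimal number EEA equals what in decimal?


EEA hex = 3818 decimal

3818


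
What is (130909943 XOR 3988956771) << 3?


Step 1: 130909943 ^ 3988956771 = 3926859924
Step 2: 3926859924 << 3 = 31414879392

31414879392


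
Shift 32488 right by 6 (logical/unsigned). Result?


0b111111011101000 >> 6 = 0b111111011 = 507

507


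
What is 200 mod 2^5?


200 & 31 = 8

8


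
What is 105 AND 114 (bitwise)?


0b1101001 & 0b1110010 = 0b1100000 = 96

96


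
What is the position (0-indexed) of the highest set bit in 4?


0b100. Highest set bit at position 2

2


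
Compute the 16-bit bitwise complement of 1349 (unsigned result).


~0b10101000101 = 0b1111101010111010 = 64186 (16-bit unsigned)

64186


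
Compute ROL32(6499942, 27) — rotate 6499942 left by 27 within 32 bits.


Rotate 0b11000110010111001100110 left by 27 (32-bit) = 0b110000000000110001100101110011 = 805509491

805509491


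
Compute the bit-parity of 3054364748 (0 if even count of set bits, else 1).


0b10110110000011011110100001001100 has 15 ones => parity 1

1


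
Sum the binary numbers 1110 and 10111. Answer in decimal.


1110 + 10111 = 100101 = 37

37


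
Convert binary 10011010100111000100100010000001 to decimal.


10011010100111000100100010000001 in decimal = 2593933441

2593933441


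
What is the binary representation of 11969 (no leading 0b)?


11969 = 10111011000001 in binary

10111011000001


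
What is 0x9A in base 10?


9A hex = 154 decimal

154


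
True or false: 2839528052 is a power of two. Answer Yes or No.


0b10101001001111111100001001110100. Multiple bits set => No

No


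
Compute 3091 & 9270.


0b110000010011 & 0b10010000110110 = 0b10000010010 = 1042

1042


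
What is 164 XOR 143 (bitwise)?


0b10100100 ^ 0b10001111 = 0b101011 = 43

43


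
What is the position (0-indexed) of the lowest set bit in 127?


0b1111111. Lowest set bit at position 0

0


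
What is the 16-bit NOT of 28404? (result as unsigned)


~0b110111011110100 = 0b1001000100001011 = 37131 (16-bit unsigned)

37131


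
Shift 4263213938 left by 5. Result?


0b11111110000110110111101101110010 << 5 = 0b1111111000011011011110110111001000000 = 136422846016

136422846016


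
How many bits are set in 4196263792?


0b11111010000111011110011101110000 has 19 set bits

19


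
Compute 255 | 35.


0b11111111 | 0b100011 = 0b11111111 = 255

255


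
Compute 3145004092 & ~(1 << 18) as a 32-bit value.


3145004092 & ~(1 << 18) = 3144741948

3144741948


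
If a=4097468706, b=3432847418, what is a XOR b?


4097468706 ^ 3432847418 = 950497560

950497560


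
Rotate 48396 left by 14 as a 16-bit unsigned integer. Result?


Rotate 0b1011110100001100 left by 14 (16-bit) = 0b10111101000011 = 12099

12099


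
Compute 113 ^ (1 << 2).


113 ^ (1 << 2) = 113 ^ 4 = 117

117


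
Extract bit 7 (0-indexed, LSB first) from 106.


0b1101010, position 7 = 0

0


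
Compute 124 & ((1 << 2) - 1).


124 & 3 = 0

0


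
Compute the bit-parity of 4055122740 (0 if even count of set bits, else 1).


0b11110001101101000100001100110100 has 15 ones => parity 1

1


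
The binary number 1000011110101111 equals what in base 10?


1000011110101111 in decimal = 34735

34735


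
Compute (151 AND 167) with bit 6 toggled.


Step 1: 151 & 167 = 135
Step 2: 135 ^ (1 << 6) = 135 ^ 64 = 199

199


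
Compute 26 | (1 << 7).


26 | (1 << 7) = 26 | 128 = 154

154


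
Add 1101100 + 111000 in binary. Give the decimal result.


1101100 + 111000 = 10100100 = 164

164


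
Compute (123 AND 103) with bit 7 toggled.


Step 1: 123 & 103 = 99
Step 2: 99 ^ (1 << 7) = 99 ^ 128 = 227

227


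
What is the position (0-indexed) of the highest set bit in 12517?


0b11000011100101. Highest set bit at position 13

13


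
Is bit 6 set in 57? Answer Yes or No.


0b111001, bit 6 = 0. No

No


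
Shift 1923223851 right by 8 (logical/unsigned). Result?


0b1110010101000100001000100101011 >> 8 = 0b11100101010001000010001 = 7512593

7512593


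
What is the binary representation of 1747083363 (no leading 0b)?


1747083363 = 1101000001000100110000001100011 in binary

1101000001000100110000001100011


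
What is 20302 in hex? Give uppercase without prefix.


20302 = 4F4E hex

4F4E


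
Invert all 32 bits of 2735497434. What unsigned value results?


2735497434 ^ 4294967295 = 1559469861

1559469861


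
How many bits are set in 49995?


0b1100001101001011 has 8 set bits

8


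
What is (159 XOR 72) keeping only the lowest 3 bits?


Step 1: 159 ^ 72 = 215
Step 2: 215 & 7 = 7

7


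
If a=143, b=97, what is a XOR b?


143 ^ 97 = 238

238


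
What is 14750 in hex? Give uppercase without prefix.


14750 = 399E hex

399E


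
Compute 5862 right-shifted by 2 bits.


0b1011011100110 >> 2 = 0b10110111001 = 1465

1465


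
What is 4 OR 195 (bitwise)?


0b100 | 0b11000011 = 0b11000111 = 199

199


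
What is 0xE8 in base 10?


E8 hex = 232 decimal

232


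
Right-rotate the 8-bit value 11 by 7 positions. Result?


Rotate 0b1011 right by 7 (8-bit) = 0b10110 = 22

22


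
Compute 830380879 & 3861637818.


0b110001011111101001101101001111 & 0b11100110001010111110101010111010 = 0b100000001010101000101000001010 = 539658762

539658762


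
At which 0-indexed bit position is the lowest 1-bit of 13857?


0b11011000100001. Lowest set bit at position 0

0


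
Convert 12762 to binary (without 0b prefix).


12762 = 11000111011010 in binary

11000111011010


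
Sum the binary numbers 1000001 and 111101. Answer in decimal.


1000001 + 111101 = 1111110 = 126

126


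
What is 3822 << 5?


0b111011101110 << 5 = 0b11101110111000000 = 122304

122304


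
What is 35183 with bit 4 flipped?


35183 ^ (1 << 4) = 35183 ^ 16 = 35199

35199


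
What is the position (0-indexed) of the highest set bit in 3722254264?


0b11011101110111010001011110111000. Highest set bit at position 31

31


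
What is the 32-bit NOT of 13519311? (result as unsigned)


~0b110011100100100111001111 = 0b11111111001100011011011000110000 = 4281447984 (32-bit unsigned)

4281447984


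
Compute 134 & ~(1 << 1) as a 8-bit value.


134 & ~(1 << 1) = 132

132


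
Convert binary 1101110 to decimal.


1101110 in decimal = 110

110


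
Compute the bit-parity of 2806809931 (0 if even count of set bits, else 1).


0b10100111010011001000010101001011 has 15 ones => parity 1

1


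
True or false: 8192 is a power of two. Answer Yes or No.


0b10000000000000. Only one bit set => Yes

Yes


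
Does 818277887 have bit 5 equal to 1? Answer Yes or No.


0b110000110001011110110111111111, bit 5 = 1. Yes

Yes


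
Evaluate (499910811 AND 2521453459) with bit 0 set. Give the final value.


Step 1: 499910811 & 2521453459 = 340263059
Step 2: 340263059 | (1 << 0) = 340263059 | 1 = 340263059

340263059


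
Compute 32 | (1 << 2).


32 | (1 << 2) = 32 | 4 = 36

36


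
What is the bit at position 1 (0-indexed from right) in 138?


0b10001010, position 1 = 1

1


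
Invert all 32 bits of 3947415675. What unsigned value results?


3947415675 ^ 4294967295 = 347551620

347551620


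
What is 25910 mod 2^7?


25910 & 127 = 54

54


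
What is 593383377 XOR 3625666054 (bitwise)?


0b100011010111100100111111010001 ^ 0b11011000000110110100011000000110 = 0b11111011010001010000100111010111 = 4215605719

4215605719


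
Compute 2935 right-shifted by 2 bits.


0b101101110111 >> 2 = 0b1011011101 = 733

733


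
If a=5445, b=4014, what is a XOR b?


5445 ^ 4014 = 6891

6891


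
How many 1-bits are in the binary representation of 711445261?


0b101010011001111100101100001101 has 16 set bits

16


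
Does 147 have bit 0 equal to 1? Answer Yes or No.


0b10010011, bit 0 = 1. Yes

Yes


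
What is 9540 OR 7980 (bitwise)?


0b10010101000100 | 0b1111100101100 = 0b11111101101100 = 16236

16236


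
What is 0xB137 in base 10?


B137 hex = 45367 decimal

45367


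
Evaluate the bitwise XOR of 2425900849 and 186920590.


0b10010000100110000100111100110001 ^ 0b1011001001000010111010001110 = 0b10011011101111000110000110111111 = 2612814271

2612814271


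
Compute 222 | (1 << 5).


222 | (1 << 5) = 222 | 32 = 254

254


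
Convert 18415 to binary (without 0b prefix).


18415 = 100011111101111 in binary

100011111101111


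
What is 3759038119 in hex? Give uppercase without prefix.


3759038119 = E00E5EA7 hex

E00E5EA7


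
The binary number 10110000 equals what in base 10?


10110000 in decimal = 176

176


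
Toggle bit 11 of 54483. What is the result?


54483 ^ (1 << 11) = 54483 ^ 2048 = 56531

56531


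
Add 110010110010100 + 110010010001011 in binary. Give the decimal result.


110010110010100 + 110010010001011 = 1100101000011111 = 51743

51743


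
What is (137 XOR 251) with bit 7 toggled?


Step 1: 137 ^ 251 = 114
Step 2: 114 ^ (1 << 7) = 114 ^ 128 = 242

242


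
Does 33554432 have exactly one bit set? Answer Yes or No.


0b10000000000000000000000000. Only one bit set => Yes

Yes


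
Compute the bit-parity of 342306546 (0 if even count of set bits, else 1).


0b10100011001110010111011110010 has 16 ones => parity 0

0


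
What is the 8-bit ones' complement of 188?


188 ^ 255 = 67

67


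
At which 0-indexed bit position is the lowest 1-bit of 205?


0b11001101. Lowest set bit at position 0

0


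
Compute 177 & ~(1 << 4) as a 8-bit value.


177 & ~(1 << 4) = 161

161


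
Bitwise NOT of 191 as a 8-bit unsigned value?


~0b10111111 = 0b1000000 = 64 (8-bit unsigned)

64


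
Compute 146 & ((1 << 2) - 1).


146 & 3 = 2

2


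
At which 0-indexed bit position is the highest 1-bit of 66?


0b1000010. Highest set bit at position 6

6


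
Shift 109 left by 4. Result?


0b1101101 << 4 = 0b11011010000 = 1744

1744


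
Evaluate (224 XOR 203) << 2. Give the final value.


Step 1: 224 ^ 203 = 43
Step 2: 43 << 2 = 172

172


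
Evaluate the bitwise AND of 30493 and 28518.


0b111011100011101 & 0b110111101100110 = 0b110011100000100 = 26372

26372


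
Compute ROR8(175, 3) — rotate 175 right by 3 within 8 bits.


Rotate 0b10101111 right by 3 (8-bit) = 0b11110101 = 245

245


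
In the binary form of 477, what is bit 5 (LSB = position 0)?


0b111011101, position 5 = 0

0


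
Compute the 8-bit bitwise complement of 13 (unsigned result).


~0b1101 = 0b11110010 = 242 (8-bit unsigned)

242


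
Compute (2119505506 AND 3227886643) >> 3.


Step 1: 2119505506 & 3227886643 = 1078264866
Step 2: 1078264866 >> 3 = 134783108

134783108


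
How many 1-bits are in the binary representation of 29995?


0b111010100101011 has 9 set bits

9


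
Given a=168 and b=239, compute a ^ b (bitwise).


168 ^ 239 = 71

71


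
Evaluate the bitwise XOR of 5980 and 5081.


0b1011101011100 ^ 0b1001111011001 = 0b10010000101 = 1157

1157


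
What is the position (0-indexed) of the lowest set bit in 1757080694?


0b1101000101110101110110001110110. Lowest set bit at position 1

1


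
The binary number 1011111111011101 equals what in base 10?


1011111111011101 in decimal = 49117

49117


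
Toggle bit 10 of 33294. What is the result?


33294 ^ (1 << 10) = 33294 ^ 1024 = 34318

34318


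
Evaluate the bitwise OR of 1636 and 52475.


0b11001100100 | 0b1100110011111011 = 0b1100111011111111 = 52991

52991


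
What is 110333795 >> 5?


0b110100100111000111101100011 >> 5 = 0b1101001001110001111011 = 3447931

3447931


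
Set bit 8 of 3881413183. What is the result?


3881413183 | (1 << 8) = 3881413183 | 256 = 3881413439

3881413439


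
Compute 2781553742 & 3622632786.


0b10100101110010110010010001001110 & 0b11010111111011001111110101010010 = 0b10000101110010000010010001000010 = 2244486210

2244486210


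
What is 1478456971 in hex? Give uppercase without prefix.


1478456971 = 581F768B hex

581F768B


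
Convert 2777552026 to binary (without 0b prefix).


2777552026 = 10100101100011100001010010011010 in binary

10100101100011100001010010011010


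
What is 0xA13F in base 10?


A13F hex = 41279 decimal

41279


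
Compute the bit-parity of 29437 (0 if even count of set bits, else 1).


0b111001011111101 has 11 ones => parity 1

1


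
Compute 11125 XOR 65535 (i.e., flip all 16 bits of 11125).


11125 ^ 65535 = 54410

54410


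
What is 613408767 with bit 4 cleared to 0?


613408767 & ~(1 << 4) = 613408751

613408751


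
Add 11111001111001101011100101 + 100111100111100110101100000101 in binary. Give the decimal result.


11111001111001101011100101 + 100111100111100110101100000101 = 101011100001100000010111101010 = 730203626

730203626


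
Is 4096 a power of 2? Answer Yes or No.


0b1000000000000. Only one bit set => Yes

Yes


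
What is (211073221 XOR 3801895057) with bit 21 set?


Step 1: 211073221 ^ 3801895057 = 3993561172
Step 2: 3993561172 | (1 << 21) = 3993561172 | 2097152 = 3995658324

3995658324


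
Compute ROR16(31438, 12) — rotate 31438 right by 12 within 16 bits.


Rotate 0b111101011001110 right by 12 (16-bit) = 0b1010110011100111 = 44263

44263


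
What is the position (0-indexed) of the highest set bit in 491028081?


0b11101010001000111111001110001. Highest set bit at position 28

28


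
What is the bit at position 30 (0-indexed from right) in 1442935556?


0b1010110000000010111001100000100, position 30 = 1

1


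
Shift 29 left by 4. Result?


0b11101 << 4 = 0b111010000 = 464

464


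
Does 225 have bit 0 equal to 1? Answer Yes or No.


0b11100001, bit 0 = 1. Yes

Yes


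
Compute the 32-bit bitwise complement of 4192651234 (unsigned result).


~0b11111001111001101100011111100010 = 0b110000110010011100000011101 = 102316061 (32-bit unsigned)

102316061


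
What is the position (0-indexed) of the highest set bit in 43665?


0b1010101010010001. Highest set bit at position 15

15


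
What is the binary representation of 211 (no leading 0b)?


211 = 11010011 in binary

11010011


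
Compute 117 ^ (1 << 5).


117 ^ (1 << 5) = 117 ^ 32 = 85

85


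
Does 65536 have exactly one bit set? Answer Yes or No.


0b10000000000000000. Only one bit set => Yes

Yes


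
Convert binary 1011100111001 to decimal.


1011100111001 in decimal = 5945

5945


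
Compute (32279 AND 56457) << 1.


Step 1: 32279 & 56457 = 23553
Step 2: 23553 << 1 = 47106

47106


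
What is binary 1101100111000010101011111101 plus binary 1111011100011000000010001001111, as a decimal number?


1101100111000010101011111101 + 1111011100011000000010001001111 = 10001001001010000010111101001100 = 2301112140

2301112140


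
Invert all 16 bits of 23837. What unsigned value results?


23837 ^ 65535 = 41698

41698


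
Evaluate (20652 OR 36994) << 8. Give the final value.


Step 1: 20652 | 36994 = 53422
Step 2: 53422 << 8 = 13676032

13676032


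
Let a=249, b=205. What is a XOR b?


249 ^ 205 = 52

52


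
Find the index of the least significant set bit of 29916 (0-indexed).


0b111010011011100. Lowest set bit at position 2

2
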